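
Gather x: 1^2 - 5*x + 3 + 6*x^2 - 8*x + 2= 6*x^2 - 13*x + 6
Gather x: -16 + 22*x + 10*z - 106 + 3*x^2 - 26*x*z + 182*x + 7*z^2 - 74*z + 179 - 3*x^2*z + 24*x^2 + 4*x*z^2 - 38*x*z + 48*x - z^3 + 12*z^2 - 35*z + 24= x^2*(27 - 3*z) + x*(4*z^2 - 64*z + 252) - z^3 + 19*z^2 - 99*z + 81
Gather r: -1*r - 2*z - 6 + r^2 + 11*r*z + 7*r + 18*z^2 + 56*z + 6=r^2 + r*(11*z + 6) + 18*z^2 + 54*z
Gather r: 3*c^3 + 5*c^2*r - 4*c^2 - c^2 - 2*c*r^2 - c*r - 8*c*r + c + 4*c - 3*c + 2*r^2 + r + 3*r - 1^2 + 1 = 3*c^3 - 5*c^2 + 2*c + r^2*(2 - 2*c) + r*(5*c^2 - 9*c + 4)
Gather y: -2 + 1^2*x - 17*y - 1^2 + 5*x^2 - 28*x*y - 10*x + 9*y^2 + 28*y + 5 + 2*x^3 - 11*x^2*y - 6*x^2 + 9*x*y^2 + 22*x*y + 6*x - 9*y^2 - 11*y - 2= 2*x^3 - x^2 + 9*x*y^2 - 3*x + y*(-11*x^2 - 6*x)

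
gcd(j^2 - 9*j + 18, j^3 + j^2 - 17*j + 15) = j - 3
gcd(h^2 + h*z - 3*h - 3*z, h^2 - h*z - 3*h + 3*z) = h - 3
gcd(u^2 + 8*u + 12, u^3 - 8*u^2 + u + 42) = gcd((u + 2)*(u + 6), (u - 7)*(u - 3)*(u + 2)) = u + 2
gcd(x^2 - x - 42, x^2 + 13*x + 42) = x + 6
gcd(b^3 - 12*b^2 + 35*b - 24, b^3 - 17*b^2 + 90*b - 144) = b^2 - 11*b + 24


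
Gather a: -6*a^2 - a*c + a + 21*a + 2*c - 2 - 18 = -6*a^2 + a*(22 - c) + 2*c - 20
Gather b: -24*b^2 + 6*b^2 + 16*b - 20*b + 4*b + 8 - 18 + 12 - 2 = -18*b^2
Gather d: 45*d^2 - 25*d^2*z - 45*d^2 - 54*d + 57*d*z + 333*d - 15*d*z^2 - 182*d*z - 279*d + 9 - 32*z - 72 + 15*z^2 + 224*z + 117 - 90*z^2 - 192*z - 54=-25*d^2*z + d*(-15*z^2 - 125*z) - 75*z^2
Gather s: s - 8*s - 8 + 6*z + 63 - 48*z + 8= -7*s - 42*z + 63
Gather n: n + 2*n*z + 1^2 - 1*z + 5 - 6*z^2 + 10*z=n*(2*z + 1) - 6*z^2 + 9*z + 6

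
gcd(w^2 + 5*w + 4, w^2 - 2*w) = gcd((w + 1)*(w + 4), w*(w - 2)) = 1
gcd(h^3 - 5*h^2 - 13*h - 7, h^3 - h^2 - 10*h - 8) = h + 1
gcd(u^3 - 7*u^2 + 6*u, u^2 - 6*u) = u^2 - 6*u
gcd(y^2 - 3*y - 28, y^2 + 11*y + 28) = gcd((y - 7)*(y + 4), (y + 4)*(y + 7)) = y + 4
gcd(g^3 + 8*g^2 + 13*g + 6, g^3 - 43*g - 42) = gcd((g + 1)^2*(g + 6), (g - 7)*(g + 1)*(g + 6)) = g^2 + 7*g + 6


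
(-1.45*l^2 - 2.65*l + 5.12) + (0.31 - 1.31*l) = -1.45*l^2 - 3.96*l + 5.43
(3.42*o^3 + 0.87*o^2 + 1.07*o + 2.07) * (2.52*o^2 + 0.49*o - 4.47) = 8.6184*o^5 + 3.8682*o^4 - 12.1647*o^3 + 1.8518*o^2 - 3.7686*o - 9.2529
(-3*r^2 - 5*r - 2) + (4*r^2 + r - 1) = r^2 - 4*r - 3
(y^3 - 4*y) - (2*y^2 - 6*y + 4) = y^3 - 2*y^2 + 2*y - 4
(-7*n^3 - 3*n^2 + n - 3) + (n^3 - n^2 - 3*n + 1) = -6*n^3 - 4*n^2 - 2*n - 2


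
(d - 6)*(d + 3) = d^2 - 3*d - 18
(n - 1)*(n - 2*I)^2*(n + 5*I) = n^4 - n^3 + I*n^3 + 16*n^2 - I*n^2 - 16*n - 20*I*n + 20*I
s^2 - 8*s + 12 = (s - 6)*(s - 2)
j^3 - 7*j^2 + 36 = (j - 6)*(j - 3)*(j + 2)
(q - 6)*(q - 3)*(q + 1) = q^3 - 8*q^2 + 9*q + 18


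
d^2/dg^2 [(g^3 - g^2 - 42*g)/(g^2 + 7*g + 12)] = 4*(g^3 + 144*g^2 + 972*g + 1692)/(g^6 + 21*g^5 + 183*g^4 + 847*g^3 + 2196*g^2 + 3024*g + 1728)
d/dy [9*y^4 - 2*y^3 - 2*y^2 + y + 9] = 36*y^3 - 6*y^2 - 4*y + 1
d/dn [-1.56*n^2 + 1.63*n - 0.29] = 1.63 - 3.12*n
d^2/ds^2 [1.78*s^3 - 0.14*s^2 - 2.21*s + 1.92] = 10.68*s - 0.28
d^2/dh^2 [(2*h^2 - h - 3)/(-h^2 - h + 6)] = 6*(h^3 - 9*h^2 + 9*h - 15)/(h^6 + 3*h^5 - 15*h^4 - 35*h^3 + 90*h^2 + 108*h - 216)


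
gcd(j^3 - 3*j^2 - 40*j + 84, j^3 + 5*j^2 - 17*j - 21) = 1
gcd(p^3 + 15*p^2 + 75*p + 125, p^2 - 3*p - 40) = p + 5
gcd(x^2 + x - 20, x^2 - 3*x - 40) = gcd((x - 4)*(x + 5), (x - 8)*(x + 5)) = x + 5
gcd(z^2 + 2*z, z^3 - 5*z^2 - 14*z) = z^2 + 2*z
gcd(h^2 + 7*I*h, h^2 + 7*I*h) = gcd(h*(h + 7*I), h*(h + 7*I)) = h^2 + 7*I*h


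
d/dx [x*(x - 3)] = 2*x - 3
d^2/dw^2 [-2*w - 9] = 0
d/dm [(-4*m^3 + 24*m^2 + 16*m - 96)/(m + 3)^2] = 4*(-m^3 - 9*m^2 + 32*m + 60)/(m^3 + 9*m^2 + 27*m + 27)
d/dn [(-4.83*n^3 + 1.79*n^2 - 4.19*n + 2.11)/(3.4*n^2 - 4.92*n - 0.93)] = (-16.422*n^4 + 47.5272*n^3 + 18.9149*n^2 - 17.6774*n + 14.2779)/(11.56*n^4 - 33.456*n^3 + 17.8824*n^2 + 9.1512*n + 0.8649)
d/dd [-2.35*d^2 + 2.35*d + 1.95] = 2.35 - 4.7*d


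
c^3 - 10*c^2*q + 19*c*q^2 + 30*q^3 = (c - 6*q)*(c - 5*q)*(c + q)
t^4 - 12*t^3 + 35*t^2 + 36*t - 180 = (t - 6)*(t - 5)*(t - 3)*(t + 2)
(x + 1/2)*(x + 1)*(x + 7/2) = x^3 + 5*x^2 + 23*x/4 + 7/4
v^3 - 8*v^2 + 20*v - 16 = (v - 4)*(v - 2)^2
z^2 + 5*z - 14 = (z - 2)*(z + 7)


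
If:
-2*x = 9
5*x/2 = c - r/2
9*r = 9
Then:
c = -43/4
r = 1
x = -9/2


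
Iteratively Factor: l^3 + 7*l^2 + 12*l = (l + 4)*(l^2 + 3*l) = l*(l + 4)*(l + 3)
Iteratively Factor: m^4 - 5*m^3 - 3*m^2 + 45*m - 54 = (m - 3)*(m^3 - 2*m^2 - 9*m + 18) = (m - 3)^2*(m^2 + m - 6) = (m - 3)^2*(m + 3)*(m - 2)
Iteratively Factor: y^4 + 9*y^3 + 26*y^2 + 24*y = (y + 4)*(y^3 + 5*y^2 + 6*y) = (y + 3)*(y + 4)*(y^2 + 2*y) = (y + 2)*(y + 3)*(y + 4)*(y)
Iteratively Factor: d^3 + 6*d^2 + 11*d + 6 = (d + 3)*(d^2 + 3*d + 2) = (d + 2)*(d + 3)*(d + 1)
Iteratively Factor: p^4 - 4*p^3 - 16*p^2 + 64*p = (p - 4)*(p^3 - 16*p) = (p - 4)^2*(p^2 + 4*p) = p*(p - 4)^2*(p + 4)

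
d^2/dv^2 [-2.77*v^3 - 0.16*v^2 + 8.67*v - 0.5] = -16.62*v - 0.32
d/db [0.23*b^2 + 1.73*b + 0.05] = 0.46*b + 1.73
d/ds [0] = 0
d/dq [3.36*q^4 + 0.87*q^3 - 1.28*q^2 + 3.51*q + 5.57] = 13.44*q^3 + 2.61*q^2 - 2.56*q + 3.51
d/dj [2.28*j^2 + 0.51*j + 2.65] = 4.56*j + 0.51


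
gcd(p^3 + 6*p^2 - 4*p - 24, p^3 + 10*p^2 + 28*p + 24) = p^2 + 8*p + 12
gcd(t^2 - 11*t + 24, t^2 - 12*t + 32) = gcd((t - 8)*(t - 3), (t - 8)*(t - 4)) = t - 8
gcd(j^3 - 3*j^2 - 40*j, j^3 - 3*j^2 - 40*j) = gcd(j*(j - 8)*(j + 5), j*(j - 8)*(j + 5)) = j^3 - 3*j^2 - 40*j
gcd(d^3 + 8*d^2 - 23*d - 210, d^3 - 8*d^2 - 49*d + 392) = d + 7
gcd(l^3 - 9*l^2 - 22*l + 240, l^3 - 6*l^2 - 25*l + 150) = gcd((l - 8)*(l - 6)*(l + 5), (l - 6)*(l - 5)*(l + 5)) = l^2 - l - 30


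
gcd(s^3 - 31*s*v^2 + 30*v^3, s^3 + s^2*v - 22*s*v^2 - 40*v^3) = s - 5*v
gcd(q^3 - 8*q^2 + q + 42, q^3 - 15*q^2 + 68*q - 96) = q - 3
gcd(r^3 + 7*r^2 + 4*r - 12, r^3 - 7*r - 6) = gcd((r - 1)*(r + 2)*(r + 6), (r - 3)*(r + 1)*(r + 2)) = r + 2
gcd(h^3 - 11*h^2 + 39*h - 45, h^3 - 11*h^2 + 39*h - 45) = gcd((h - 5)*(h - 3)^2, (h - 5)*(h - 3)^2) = h^3 - 11*h^2 + 39*h - 45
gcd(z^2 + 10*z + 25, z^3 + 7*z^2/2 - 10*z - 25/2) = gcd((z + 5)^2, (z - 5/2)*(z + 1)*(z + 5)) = z + 5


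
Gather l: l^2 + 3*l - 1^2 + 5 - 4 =l^2 + 3*l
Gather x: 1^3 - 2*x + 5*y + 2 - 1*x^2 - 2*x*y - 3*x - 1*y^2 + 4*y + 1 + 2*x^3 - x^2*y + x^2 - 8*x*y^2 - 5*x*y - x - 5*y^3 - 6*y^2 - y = 2*x^3 - x^2*y + x*(-8*y^2 - 7*y - 6) - 5*y^3 - 7*y^2 + 8*y + 4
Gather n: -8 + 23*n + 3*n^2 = 3*n^2 + 23*n - 8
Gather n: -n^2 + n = -n^2 + n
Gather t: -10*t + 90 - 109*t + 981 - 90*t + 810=1881 - 209*t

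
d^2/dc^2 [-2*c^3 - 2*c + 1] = -12*c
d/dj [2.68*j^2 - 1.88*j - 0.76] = 5.36*j - 1.88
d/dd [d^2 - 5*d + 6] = 2*d - 5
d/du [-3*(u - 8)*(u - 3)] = 33 - 6*u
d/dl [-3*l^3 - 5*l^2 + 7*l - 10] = -9*l^2 - 10*l + 7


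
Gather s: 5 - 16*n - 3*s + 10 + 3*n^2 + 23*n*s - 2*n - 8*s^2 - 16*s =3*n^2 - 18*n - 8*s^2 + s*(23*n - 19) + 15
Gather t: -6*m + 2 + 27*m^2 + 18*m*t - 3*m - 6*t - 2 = 27*m^2 - 9*m + t*(18*m - 6)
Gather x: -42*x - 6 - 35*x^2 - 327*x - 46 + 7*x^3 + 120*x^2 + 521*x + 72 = 7*x^3 + 85*x^2 + 152*x + 20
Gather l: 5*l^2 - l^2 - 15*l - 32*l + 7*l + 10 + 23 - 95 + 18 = 4*l^2 - 40*l - 44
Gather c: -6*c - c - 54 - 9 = -7*c - 63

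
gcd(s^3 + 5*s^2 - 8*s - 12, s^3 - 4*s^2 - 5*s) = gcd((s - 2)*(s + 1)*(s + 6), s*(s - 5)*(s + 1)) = s + 1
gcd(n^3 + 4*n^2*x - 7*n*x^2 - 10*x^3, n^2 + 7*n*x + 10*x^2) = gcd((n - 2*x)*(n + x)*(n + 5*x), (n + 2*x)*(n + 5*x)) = n + 5*x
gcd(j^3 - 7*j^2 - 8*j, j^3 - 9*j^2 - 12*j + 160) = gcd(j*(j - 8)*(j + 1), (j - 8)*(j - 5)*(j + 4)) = j - 8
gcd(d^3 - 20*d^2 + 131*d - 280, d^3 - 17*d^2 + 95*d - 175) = d^2 - 12*d + 35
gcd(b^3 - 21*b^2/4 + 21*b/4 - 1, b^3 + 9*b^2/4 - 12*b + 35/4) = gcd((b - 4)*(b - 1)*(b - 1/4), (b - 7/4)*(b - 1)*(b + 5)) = b - 1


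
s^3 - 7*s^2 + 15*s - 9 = (s - 3)^2*(s - 1)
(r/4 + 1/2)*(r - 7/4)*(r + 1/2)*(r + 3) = r^4/4 + 15*r^3/16 - 9*r^2/32 - 95*r/32 - 21/16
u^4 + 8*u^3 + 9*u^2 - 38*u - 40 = (u - 2)*(u + 1)*(u + 4)*(u + 5)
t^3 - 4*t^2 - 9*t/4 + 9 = (t - 4)*(t - 3/2)*(t + 3/2)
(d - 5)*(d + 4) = d^2 - d - 20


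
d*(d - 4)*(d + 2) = d^3 - 2*d^2 - 8*d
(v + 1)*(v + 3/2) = v^2 + 5*v/2 + 3/2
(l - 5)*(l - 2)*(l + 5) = l^3 - 2*l^2 - 25*l + 50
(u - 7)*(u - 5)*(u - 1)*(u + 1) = u^4 - 12*u^3 + 34*u^2 + 12*u - 35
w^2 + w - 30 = (w - 5)*(w + 6)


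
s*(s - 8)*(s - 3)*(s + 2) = s^4 - 9*s^3 + 2*s^2 + 48*s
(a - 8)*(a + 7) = a^2 - a - 56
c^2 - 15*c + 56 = (c - 8)*(c - 7)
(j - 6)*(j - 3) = j^2 - 9*j + 18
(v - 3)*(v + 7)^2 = v^3 + 11*v^2 + 7*v - 147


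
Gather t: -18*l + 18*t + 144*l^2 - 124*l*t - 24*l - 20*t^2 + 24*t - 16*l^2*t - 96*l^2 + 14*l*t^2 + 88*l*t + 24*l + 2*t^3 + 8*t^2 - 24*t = 48*l^2 - 18*l + 2*t^3 + t^2*(14*l - 12) + t*(-16*l^2 - 36*l + 18)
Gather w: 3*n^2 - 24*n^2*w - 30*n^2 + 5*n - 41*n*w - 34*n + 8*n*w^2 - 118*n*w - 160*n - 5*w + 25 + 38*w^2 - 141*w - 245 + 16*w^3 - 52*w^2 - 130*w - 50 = -27*n^2 - 189*n + 16*w^3 + w^2*(8*n - 14) + w*(-24*n^2 - 159*n - 276) - 270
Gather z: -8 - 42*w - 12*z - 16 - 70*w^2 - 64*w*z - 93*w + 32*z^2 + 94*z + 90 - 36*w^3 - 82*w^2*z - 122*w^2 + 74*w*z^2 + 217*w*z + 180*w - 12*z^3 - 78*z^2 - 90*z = -36*w^3 - 192*w^2 + 45*w - 12*z^3 + z^2*(74*w - 46) + z*(-82*w^2 + 153*w - 8) + 66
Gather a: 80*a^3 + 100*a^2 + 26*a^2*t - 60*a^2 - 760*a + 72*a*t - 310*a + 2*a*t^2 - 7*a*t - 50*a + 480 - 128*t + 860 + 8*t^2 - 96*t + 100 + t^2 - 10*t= 80*a^3 + a^2*(26*t + 40) + a*(2*t^2 + 65*t - 1120) + 9*t^2 - 234*t + 1440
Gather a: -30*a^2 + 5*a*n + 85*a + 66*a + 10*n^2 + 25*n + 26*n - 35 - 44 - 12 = -30*a^2 + a*(5*n + 151) + 10*n^2 + 51*n - 91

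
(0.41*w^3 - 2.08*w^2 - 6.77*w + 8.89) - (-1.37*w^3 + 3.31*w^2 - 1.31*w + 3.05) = 1.78*w^3 - 5.39*w^2 - 5.46*w + 5.84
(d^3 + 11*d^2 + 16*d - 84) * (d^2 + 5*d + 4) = d^5 + 16*d^4 + 75*d^3 + 40*d^2 - 356*d - 336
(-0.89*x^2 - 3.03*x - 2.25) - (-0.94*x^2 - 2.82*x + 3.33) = 0.0499999999999999*x^2 - 0.21*x - 5.58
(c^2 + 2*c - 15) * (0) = 0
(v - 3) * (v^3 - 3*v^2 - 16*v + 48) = v^4 - 6*v^3 - 7*v^2 + 96*v - 144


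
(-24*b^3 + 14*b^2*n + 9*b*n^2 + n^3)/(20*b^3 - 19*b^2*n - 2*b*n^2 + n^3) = (-6*b - n)/(5*b - n)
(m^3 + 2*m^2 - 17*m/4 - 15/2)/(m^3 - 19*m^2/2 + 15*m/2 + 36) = (m^2 + m/2 - 5)/(m^2 - 11*m + 24)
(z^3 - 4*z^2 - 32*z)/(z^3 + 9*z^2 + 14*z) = (z^2 - 4*z - 32)/(z^2 + 9*z + 14)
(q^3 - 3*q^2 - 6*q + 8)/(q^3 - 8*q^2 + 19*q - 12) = (q + 2)/(q - 3)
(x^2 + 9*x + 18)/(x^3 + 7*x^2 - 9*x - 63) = (x + 6)/(x^2 + 4*x - 21)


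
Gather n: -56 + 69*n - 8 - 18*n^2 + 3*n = -18*n^2 + 72*n - 64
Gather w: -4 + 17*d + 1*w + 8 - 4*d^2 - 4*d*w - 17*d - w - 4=-4*d^2 - 4*d*w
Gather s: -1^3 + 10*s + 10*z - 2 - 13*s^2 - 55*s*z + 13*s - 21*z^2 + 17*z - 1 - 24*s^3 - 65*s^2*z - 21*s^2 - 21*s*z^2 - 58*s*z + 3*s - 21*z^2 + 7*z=-24*s^3 + s^2*(-65*z - 34) + s*(-21*z^2 - 113*z + 26) - 42*z^2 + 34*z - 4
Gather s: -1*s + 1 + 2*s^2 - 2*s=2*s^2 - 3*s + 1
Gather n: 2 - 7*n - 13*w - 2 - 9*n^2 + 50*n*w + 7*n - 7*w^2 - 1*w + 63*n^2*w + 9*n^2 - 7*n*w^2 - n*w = 63*n^2*w + n*(-7*w^2 + 49*w) - 7*w^2 - 14*w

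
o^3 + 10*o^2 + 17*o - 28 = (o - 1)*(o + 4)*(o + 7)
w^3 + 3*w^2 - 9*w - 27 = (w - 3)*(w + 3)^2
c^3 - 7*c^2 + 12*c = c*(c - 4)*(c - 3)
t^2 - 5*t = t*(t - 5)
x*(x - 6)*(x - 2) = x^3 - 8*x^2 + 12*x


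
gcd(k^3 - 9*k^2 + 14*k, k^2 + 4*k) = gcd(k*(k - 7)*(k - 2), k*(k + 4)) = k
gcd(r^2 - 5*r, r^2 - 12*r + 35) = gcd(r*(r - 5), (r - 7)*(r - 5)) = r - 5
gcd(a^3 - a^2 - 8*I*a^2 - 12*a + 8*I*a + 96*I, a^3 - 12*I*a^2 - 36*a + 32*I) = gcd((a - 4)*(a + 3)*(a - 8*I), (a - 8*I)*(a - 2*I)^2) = a - 8*I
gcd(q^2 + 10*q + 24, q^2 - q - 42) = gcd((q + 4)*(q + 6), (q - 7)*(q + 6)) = q + 6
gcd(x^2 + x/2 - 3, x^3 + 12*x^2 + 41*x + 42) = x + 2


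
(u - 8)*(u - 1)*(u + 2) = u^3 - 7*u^2 - 10*u + 16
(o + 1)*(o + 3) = o^2 + 4*o + 3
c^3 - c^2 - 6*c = c*(c - 3)*(c + 2)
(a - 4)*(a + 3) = a^2 - a - 12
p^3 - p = p*(p - 1)*(p + 1)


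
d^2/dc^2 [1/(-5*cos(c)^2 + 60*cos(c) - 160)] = (4*sin(c)^4 - 18*sin(c)^2 + 429*cos(c) - 9*cos(3*c) - 210)/(5*(cos(c) - 8)^3*(cos(c) - 4)^3)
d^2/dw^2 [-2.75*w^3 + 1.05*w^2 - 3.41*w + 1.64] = 2.1 - 16.5*w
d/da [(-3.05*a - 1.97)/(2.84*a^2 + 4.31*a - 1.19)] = (8.662*a^2 + 11.1896*a + 12.1202)/(8.0656*a^4 + 24.4808*a^3 + 11.8169*a^2 - 10.2578*a + 1.4161)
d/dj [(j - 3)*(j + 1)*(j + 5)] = 3*j^2 + 6*j - 13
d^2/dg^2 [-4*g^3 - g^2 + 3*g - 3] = -24*g - 2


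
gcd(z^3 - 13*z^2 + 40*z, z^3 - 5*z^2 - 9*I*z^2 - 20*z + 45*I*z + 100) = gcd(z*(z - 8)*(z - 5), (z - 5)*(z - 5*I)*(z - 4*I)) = z - 5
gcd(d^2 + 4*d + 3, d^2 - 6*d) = 1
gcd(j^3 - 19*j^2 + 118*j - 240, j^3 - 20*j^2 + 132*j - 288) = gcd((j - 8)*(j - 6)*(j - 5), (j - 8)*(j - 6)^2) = j^2 - 14*j + 48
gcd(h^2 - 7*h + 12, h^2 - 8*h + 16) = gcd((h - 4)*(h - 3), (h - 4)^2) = h - 4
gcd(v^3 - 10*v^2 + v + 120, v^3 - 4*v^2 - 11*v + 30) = v^2 - 2*v - 15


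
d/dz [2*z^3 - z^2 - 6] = 2*z*(3*z - 1)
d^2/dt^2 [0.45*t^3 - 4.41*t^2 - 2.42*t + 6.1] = 2.7*t - 8.82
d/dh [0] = 0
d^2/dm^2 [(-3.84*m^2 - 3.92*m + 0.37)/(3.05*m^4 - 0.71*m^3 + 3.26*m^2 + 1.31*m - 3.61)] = (-214.3296*m^8 - 387.69648*m^7 + 277.149412*m^6 - 85.6402019999998*m^5 - 819.285048*m^4 - 791.034196*m^3 - 80.16525*m^2 - 273.006822*m - 127.183994)/(28.372625*m^12 - 19.814325*m^11 + 95.590965*m^10 - 6.15626599999999*m^9 - 15.594267*m^8 + 104.401035*m^7 - 188.669248*m^6 + 1.70288099999999*m^5 + 41.076231*m^4 - 118.011478*m^3 + 108.868575*m^2 + 51.216153*m - 47.045881)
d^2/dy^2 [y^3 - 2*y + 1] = 6*y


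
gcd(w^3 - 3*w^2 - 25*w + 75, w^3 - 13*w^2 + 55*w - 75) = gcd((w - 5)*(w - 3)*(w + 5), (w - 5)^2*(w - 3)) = w^2 - 8*w + 15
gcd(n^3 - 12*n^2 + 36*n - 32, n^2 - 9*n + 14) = n - 2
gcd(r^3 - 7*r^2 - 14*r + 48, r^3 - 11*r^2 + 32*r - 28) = r - 2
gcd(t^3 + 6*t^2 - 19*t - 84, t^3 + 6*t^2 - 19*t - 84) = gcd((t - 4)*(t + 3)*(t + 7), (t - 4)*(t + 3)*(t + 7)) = t^3 + 6*t^2 - 19*t - 84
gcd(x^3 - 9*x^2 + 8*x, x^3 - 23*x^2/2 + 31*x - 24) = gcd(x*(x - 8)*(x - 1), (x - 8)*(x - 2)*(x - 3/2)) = x - 8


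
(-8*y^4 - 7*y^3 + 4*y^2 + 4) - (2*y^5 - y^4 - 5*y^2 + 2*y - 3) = -2*y^5 - 7*y^4 - 7*y^3 + 9*y^2 - 2*y + 7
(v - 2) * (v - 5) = v^2 - 7*v + 10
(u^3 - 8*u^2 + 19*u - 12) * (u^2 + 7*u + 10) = u^5 - u^4 - 27*u^3 + 41*u^2 + 106*u - 120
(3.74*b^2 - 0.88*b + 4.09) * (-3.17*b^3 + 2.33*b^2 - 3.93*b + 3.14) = -11.8558*b^5 + 11.5038*b^4 - 29.7139*b^3 + 24.7317*b^2 - 18.8369*b + 12.8426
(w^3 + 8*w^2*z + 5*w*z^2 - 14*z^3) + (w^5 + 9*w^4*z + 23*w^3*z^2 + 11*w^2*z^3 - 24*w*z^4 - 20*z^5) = w^5 + 9*w^4*z + 23*w^3*z^2 + w^3 + 11*w^2*z^3 + 8*w^2*z - 24*w*z^4 + 5*w*z^2 - 20*z^5 - 14*z^3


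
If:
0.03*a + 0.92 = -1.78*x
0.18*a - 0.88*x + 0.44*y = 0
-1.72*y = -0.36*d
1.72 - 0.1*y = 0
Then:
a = -41.18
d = 82.18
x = 0.18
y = 17.20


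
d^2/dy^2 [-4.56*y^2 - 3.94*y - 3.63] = -9.12000000000000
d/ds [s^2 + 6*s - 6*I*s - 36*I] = 2*s + 6 - 6*I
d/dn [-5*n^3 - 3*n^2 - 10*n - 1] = -15*n^2 - 6*n - 10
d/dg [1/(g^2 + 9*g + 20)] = (-2*g - 9)/(g^2 + 9*g + 20)^2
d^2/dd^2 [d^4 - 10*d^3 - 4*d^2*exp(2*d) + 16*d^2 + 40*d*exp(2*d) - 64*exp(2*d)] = -16*d^2*exp(2*d) + 12*d^2 + 128*d*exp(2*d) - 60*d - 104*exp(2*d) + 32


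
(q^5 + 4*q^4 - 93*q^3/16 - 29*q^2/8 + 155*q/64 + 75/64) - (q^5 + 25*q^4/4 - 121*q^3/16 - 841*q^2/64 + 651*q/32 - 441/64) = -9*q^4/4 + 7*q^3/4 + 609*q^2/64 - 1147*q/64 + 129/16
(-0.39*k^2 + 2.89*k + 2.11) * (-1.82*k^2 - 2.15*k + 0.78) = 0.7098*k^4 - 4.4213*k^3 - 10.3579*k^2 - 2.2823*k + 1.6458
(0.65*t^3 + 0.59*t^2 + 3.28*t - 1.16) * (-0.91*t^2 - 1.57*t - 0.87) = -0.5915*t^5 - 1.5574*t^4 - 4.4766*t^3 - 4.6073*t^2 - 1.0324*t + 1.0092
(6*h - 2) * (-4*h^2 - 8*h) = -24*h^3 - 40*h^2 + 16*h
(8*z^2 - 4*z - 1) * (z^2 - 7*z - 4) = 8*z^4 - 60*z^3 - 5*z^2 + 23*z + 4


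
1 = 1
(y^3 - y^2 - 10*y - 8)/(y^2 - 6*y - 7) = (y^2 - 2*y - 8)/(y - 7)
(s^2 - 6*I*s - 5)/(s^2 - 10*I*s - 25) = (s - I)/(s - 5*I)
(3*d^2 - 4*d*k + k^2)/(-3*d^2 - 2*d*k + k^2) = (-d + k)/(d + k)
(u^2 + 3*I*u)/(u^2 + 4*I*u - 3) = u/(u + I)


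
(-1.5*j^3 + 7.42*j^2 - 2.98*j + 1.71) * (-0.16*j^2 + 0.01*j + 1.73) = 0.24*j^5 - 1.2022*j^4 - 2.044*j^3 + 12.5332*j^2 - 5.1383*j + 2.9583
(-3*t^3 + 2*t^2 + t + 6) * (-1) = 3*t^3 - 2*t^2 - t - 6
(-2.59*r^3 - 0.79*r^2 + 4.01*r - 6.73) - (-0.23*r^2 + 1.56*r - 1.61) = -2.59*r^3 - 0.56*r^2 + 2.45*r - 5.12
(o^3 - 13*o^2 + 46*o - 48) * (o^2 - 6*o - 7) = o^5 - 19*o^4 + 117*o^3 - 233*o^2 - 34*o + 336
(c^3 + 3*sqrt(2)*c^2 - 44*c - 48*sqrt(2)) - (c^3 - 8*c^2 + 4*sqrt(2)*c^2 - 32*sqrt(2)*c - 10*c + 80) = -sqrt(2)*c^2 + 8*c^2 - 34*c + 32*sqrt(2)*c - 80 - 48*sqrt(2)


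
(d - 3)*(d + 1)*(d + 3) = d^3 + d^2 - 9*d - 9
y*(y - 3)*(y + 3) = y^3 - 9*y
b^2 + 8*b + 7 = (b + 1)*(b + 7)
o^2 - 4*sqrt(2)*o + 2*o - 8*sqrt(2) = (o + 2)*(o - 4*sqrt(2))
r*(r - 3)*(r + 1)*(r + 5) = r^4 + 3*r^3 - 13*r^2 - 15*r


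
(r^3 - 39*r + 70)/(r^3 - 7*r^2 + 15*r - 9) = (r^3 - 39*r + 70)/(r^3 - 7*r^2 + 15*r - 9)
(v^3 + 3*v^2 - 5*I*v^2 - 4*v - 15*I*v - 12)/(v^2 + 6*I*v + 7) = (v^2 + v*(3 - 4*I) - 12*I)/(v + 7*I)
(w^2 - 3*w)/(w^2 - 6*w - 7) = w*(3 - w)/(-w^2 + 6*w + 7)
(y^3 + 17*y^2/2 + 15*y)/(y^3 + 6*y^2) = (y + 5/2)/y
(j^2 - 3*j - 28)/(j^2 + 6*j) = (j^2 - 3*j - 28)/(j*(j + 6))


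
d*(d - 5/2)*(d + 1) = d^3 - 3*d^2/2 - 5*d/2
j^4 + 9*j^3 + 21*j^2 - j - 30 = (j - 1)*(j + 2)*(j + 3)*(j + 5)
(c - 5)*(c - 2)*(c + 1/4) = c^3 - 27*c^2/4 + 33*c/4 + 5/2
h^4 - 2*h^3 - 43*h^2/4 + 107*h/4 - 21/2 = (h - 3)*(h - 2)*(h - 1/2)*(h + 7/2)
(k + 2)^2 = k^2 + 4*k + 4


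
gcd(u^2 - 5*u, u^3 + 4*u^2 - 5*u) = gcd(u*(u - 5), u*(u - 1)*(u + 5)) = u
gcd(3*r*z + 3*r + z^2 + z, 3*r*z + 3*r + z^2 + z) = 3*r*z + 3*r + z^2 + z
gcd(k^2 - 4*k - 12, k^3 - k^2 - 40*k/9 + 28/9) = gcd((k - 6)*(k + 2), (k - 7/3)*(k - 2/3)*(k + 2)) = k + 2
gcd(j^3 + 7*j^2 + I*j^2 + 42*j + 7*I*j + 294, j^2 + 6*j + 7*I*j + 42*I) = j + 7*I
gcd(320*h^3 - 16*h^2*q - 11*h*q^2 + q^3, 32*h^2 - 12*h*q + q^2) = -8*h + q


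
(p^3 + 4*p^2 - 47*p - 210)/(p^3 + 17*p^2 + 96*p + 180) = (p - 7)/(p + 6)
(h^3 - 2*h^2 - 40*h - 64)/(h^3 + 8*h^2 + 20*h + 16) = (h - 8)/(h + 2)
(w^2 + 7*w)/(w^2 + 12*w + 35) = w/(w + 5)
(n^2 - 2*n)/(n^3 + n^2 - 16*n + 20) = n/(n^2 + 3*n - 10)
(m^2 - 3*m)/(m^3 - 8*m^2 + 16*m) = (m - 3)/(m^2 - 8*m + 16)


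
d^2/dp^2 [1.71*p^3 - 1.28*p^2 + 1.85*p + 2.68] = 10.26*p - 2.56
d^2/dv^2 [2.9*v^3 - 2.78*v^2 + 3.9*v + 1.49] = 17.4*v - 5.56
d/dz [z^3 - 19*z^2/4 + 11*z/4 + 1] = 3*z^2 - 19*z/2 + 11/4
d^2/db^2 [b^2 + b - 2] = 2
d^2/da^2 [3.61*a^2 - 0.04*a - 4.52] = 7.22000000000000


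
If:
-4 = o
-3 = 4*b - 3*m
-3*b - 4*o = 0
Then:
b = 16/3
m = 73/9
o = -4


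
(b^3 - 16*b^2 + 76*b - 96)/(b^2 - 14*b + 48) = b - 2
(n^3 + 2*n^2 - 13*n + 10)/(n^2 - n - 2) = (n^2 + 4*n - 5)/(n + 1)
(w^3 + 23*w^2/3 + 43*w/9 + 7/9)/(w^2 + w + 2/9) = (3*w^2 + 22*w + 7)/(3*w + 2)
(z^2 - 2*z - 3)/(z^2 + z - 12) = (z + 1)/(z + 4)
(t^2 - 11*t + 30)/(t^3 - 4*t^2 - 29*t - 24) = (-t^2 + 11*t - 30)/(-t^3 + 4*t^2 + 29*t + 24)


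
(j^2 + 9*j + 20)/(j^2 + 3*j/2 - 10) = 2*(j + 5)/(2*j - 5)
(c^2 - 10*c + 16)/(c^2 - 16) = (c^2 - 10*c + 16)/(c^2 - 16)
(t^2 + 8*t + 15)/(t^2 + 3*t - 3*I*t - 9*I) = (t + 5)/(t - 3*I)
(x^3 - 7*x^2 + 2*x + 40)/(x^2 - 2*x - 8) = x - 5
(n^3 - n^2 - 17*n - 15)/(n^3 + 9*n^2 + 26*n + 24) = (n^2 - 4*n - 5)/(n^2 + 6*n + 8)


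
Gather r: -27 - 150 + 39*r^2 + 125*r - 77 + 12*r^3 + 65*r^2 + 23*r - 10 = 12*r^3 + 104*r^2 + 148*r - 264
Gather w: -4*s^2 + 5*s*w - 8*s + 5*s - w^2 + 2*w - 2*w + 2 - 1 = -4*s^2 + 5*s*w - 3*s - w^2 + 1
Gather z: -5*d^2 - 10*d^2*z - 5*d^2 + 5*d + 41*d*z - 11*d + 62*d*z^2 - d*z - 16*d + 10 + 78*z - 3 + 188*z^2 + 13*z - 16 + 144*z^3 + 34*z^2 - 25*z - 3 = -10*d^2 - 22*d + 144*z^3 + z^2*(62*d + 222) + z*(-10*d^2 + 40*d + 66) - 12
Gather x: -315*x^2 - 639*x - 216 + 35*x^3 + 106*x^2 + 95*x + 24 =35*x^3 - 209*x^2 - 544*x - 192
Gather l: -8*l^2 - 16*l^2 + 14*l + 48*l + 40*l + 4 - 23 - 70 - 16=-24*l^2 + 102*l - 105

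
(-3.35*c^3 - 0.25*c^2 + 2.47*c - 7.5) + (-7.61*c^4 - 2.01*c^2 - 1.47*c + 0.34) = -7.61*c^4 - 3.35*c^3 - 2.26*c^2 + 1.0*c - 7.16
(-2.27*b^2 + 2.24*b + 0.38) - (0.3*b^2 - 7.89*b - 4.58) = -2.57*b^2 + 10.13*b + 4.96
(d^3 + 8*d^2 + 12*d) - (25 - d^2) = d^3 + 9*d^2 + 12*d - 25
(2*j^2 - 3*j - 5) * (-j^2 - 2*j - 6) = -2*j^4 - j^3 - j^2 + 28*j + 30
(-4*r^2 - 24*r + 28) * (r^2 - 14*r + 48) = -4*r^4 + 32*r^3 + 172*r^2 - 1544*r + 1344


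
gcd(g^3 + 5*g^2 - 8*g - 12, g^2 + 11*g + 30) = g + 6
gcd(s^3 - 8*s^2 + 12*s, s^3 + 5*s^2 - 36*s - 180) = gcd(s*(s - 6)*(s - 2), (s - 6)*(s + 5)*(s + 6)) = s - 6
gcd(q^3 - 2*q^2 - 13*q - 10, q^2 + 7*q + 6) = q + 1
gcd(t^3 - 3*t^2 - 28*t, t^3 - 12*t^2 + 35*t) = t^2 - 7*t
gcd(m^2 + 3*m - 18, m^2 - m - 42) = m + 6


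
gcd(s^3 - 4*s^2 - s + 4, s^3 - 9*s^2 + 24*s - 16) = s^2 - 5*s + 4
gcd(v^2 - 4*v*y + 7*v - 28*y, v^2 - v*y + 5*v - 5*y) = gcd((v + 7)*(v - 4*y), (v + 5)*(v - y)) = 1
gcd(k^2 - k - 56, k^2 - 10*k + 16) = k - 8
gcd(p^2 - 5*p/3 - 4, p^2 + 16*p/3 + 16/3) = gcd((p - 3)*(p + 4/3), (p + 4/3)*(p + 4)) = p + 4/3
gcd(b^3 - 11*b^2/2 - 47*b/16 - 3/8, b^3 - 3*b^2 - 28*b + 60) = b - 6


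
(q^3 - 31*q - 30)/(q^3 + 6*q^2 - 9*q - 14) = (q^2 - q - 30)/(q^2 + 5*q - 14)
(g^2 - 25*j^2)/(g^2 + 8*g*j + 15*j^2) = (g - 5*j)/(g + 3*j)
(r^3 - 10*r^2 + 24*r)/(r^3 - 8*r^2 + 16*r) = (r - 6)/(r - 4)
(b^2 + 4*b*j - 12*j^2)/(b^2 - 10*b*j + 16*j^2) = (b + 6*j)/(b - 8*j)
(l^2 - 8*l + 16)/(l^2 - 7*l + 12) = (l - 4)/(l - 3)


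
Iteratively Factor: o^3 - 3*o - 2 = (o + 1)*(o^2 - o - 2) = (o + 1)^2*(o - 2)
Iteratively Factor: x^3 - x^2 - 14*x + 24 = (x - 3)*(x^2 + 2*x - 8) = (x - 3)*(x + 4)*(x - 2)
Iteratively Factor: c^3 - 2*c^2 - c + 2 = (c + 1)*(c^2 - 3*c + 2) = (c - 1)*(c + 1)*(c - 2)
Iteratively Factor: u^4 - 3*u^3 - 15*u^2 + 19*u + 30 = (u + 3)*(u^3 - 6*u^2 + 3*u + 10) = (u - 5)*(u + 3)*(u^2 - u - 2) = (u - 5)*(u - 2)*(u + 3)*(u + 1)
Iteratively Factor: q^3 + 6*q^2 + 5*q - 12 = (q + 3)*(q^2 + 3*q - 4) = (q + 3)*(q + 4)*(q - 1)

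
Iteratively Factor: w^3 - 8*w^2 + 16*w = (w)*(w^2 - 8*w + 16) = w*(w - 4)*(w - 4)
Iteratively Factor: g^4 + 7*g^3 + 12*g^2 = (g + 4)*(g^3 + 3*g^2) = g*(g + 4)*(g^2 + 3*g) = g^2*(g + 4)*(g + 3)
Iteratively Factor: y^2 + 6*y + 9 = (y + 3)*(y + 3)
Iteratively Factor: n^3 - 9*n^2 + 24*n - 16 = (n - 4)*(n^2 - 5*n + 4) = (n - 4)*(n - 1)*(n - 4)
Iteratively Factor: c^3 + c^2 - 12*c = (c + 4)*(c^2 - 3*c) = (c - 3)*(c + 4)*(c)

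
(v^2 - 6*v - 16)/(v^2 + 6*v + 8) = (v - 8)/(v + 4)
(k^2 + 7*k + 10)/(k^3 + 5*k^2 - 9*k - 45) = (k + 2)/(k^2 - 9)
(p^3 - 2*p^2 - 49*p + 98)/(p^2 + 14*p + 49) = (p^2 - 9*p + 14)/(p + 7)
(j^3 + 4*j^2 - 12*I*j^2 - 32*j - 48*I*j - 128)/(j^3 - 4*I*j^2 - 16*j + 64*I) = (j - 8*I)/(j - 4)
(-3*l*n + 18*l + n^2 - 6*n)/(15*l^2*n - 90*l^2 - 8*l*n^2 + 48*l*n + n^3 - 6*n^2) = -1/(5*l - n)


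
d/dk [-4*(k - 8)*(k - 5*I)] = -8*k + 32 + 20*I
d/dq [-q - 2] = -1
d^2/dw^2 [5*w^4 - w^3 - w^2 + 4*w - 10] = 60*w^2 - 6*w - 2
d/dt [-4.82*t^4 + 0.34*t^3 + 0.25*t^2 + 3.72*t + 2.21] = -19.28*t^3 + 1.02*t^2 + 0.5*t + 3.72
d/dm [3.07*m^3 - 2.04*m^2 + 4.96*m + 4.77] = 9.21*m^2 - 4.08*m + 4.96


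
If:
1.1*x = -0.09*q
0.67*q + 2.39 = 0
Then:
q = -3.57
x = 0.29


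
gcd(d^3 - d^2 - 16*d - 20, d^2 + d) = 1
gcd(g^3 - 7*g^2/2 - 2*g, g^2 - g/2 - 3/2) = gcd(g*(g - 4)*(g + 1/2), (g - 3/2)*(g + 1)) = 1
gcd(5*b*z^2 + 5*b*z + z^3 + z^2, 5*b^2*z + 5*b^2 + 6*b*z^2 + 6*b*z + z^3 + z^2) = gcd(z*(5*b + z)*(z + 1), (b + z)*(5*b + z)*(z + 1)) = 5*b*z + 5*b + z^2 + z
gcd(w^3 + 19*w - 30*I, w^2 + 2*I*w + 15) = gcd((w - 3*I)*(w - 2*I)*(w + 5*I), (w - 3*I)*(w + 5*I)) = w^2 + 2*I*w + 15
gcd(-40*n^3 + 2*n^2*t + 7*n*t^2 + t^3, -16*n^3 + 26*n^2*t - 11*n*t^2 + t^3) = -2*n + t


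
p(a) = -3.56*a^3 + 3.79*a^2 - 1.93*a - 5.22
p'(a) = -10.68*a^2 + 7.58*a - 1.93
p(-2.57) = 85.20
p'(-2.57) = -91.95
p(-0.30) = -4.20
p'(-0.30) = -5.17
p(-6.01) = 916.09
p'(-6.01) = -433.25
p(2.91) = -66.47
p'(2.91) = -70.31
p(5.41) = -468.43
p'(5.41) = -273.51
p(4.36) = -236.65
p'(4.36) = -171.90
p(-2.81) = 109.12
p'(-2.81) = -107.56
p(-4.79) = 482.23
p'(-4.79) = -283.28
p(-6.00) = 911.76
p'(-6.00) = -431.89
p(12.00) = -5634.30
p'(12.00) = -1448.89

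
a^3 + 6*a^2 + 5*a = a*(a + 1)*(a + 5)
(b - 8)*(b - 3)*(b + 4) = b^3 - 7*b^2 - 20*b + 96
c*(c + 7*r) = c^2 + 7*c*r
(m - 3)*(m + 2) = m^2 - m - 6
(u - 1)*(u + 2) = u^2 + u - 2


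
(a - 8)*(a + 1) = a^2 - 7*a - 8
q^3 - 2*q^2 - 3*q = q*(q - 3)*(q + 1)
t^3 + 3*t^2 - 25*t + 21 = (t - 3)*(t - 1)*(t + 7)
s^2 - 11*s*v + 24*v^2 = (s - 8*v)*(s - 3*v)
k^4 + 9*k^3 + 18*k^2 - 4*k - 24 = (k - 1)*(k + 2)^2*(k + 6)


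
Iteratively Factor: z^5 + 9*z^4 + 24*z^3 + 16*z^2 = (z + 4)*(z^4 + 5*z^3 + 4*z^2) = z*(z + 4)*(z^3 + 5*z^2 + 4*z) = z*(z + 4)^2*(z^2 + z) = z^2*(z + 4)^2*(z + 1)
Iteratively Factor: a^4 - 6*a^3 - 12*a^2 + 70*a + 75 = (a - 5)*(a^3 - a^2 - 17*a - 15) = (a - 5)*(a + 1)*(a^2 - 2*a - 15) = (a - 5)^2*(a + 1)*(a + 3)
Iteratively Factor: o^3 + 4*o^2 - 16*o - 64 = (o + 4)*(o^2 - 16) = (o + 4)^2*(o - 4)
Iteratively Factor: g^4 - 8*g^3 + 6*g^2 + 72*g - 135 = (g + 3)*(g^3 - 11*g^2 + 39*g - 45) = (g - 3)*(g + 3)*(g^2 - 8*g + 15) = (g - 5)*(g - 3)*(g + 3)*(g - 3)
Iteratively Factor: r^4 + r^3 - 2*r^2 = (r)*(r^3 + r^2 - 2*r) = r^2*(r^2 + r - 2) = r^2*(r - 1)*(r + 2)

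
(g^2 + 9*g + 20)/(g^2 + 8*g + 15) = (g + 4)/(g + 3)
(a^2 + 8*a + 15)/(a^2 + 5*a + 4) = (a^2 + 8*a + 15)/(a^2 + 5*a + 4)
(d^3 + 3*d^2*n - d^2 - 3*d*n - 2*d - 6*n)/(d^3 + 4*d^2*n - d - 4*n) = (d^2 + 3*d*n - 2*d - 6*n)/(d^2 + 4*d*n - d - 4*n)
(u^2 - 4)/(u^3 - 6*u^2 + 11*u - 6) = (u + 2)/(u^2 - 4*u + 3)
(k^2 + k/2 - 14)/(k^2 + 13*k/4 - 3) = 2*(2*k - 7)/(4*k - 3)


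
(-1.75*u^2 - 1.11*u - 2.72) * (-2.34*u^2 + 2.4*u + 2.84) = 4.095*u^4 - 1.6026*u^3 - 1.2692*u^2 - 9.6804*u - 7.7248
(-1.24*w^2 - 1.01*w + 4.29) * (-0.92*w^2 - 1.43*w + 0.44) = 1.1408*w^4 + 2.7024*w^3 - 3.0481*w^2 - 6.5791*w + 1.8876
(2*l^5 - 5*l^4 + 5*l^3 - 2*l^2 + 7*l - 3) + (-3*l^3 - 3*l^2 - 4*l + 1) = 2*l^5 - 5*l^4 + 2*l^3 - 5*l^2 + 3*l - 2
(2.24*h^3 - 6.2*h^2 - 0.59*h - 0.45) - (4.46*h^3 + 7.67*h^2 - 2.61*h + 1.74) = -2.22*h^3 - 13.87*h^2 + 2.02*h - 2.19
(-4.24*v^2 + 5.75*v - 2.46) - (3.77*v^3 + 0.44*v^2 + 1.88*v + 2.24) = -3.77*v^3 - 4.68*v^2 + 3.87*v - 4.7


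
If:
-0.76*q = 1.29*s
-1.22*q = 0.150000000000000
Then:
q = -0.12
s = 0.07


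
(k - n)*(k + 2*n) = k^2 + k*n - 2*n^2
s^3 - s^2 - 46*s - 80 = (s - 8)*(s + 2)*(s + 5)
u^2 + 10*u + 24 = (u + 4)*(u + 6)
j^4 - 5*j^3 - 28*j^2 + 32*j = j*(j - 8)*(j - 1)*(j + 4)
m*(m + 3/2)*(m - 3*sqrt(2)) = m^3 - 3*sqrt(2)*m^2 + 3*m^2/2 - 9*sqrt(2)*m/2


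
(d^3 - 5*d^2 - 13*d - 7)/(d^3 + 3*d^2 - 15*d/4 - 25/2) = 4*(d^3 - 5*d^2 - 13*d - 7)/(4*d^3 + 12*d^2 - 15*d - 50)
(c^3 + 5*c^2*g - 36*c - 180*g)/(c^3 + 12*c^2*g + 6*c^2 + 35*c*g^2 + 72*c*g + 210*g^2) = (c - 6)/(c + 7*g)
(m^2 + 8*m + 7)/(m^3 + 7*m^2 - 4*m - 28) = (m + 1)/(m^2 - 4)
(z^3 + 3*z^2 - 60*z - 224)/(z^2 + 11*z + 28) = z - 8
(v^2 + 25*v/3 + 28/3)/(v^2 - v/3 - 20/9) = 3*(v + 7)/(3*v - 5)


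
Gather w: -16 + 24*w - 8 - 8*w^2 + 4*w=-8*w^2 + 28*w - 24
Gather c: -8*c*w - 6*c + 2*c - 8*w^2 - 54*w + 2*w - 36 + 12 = c*(-8*w - 4) - 8*w^2 - 52*w - 24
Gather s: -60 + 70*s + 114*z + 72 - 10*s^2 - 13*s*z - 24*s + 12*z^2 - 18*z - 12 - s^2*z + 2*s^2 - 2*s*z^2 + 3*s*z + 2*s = s^2*(-z - 8) + s*(-2*z^2 - 10*z + 48) + 12*z^2 + 96*z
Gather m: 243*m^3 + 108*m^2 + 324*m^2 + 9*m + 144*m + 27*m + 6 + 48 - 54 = 243*m^3 + 432*m^2 + 180*m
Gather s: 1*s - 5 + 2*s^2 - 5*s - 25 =2*s^2 - 4*s - 30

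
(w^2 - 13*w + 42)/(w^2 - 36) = (w - 7)/(w + 6)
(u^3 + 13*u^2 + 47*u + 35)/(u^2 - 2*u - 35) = (u^2 + 8*u + 7)/(u - 7)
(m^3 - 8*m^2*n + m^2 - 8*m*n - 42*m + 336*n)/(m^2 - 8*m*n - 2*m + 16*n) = (m^2 + m - 42)/(m - 2)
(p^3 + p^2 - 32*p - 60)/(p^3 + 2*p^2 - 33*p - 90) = (p + 2)/(p + 3)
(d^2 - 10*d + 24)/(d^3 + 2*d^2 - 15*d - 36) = (d - 6)/(d^2 + 6*d + 9)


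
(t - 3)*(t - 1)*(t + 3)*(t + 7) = t^4 + 6*t^3 - 16*t^2 - 54*t + 63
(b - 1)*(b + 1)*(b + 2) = b^3 + 2*b^2 - b - 2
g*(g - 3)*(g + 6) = g^3 + 3*g^2 - 18*g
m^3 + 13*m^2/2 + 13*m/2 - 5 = (m - 1/2)*(m + 2)*(m + 5)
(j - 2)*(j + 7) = j^2 + 5*j - 14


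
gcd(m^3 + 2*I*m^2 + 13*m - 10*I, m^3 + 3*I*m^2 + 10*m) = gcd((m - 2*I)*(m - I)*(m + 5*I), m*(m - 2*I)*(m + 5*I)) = m^2 + 3*I*m + 10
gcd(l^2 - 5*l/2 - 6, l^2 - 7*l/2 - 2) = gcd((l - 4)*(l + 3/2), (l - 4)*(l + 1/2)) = l - 4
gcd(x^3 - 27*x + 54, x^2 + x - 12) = x - 3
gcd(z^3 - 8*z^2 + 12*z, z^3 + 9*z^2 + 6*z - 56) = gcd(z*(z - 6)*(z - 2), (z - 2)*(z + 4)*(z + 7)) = z - 2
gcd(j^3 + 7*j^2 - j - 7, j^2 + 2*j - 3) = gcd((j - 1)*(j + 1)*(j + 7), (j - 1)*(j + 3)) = j - 1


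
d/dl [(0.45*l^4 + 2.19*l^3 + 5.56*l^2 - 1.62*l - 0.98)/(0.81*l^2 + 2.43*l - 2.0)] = (0.729*l^5 + 5.0544*l^4 + 7.0434*l^3 + 1.683*l^2 - 20.6524*l + 5.6214)/(0.6561*l^4 + 3.9366*l^3 + 2.6649*l^2 - 9.72*l + 4.0)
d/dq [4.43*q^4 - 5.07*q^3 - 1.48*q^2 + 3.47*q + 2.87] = 17.72*q^3 - 15.21*q^2 - 2.96*q + 3.47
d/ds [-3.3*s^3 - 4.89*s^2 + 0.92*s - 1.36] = -9.9*s^2 - 9.78*s + 0.92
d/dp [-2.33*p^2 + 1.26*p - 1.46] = 1.26 - 4.66*p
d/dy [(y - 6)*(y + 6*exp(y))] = y + (y - 6)*(6*exp(y) + 1) + 6*exp(y)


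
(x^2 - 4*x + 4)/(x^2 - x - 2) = (x - 2)/(x + 1)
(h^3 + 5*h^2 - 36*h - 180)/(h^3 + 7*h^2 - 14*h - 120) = (h - 6)/(h - 4)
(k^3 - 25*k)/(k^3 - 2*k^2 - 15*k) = (k + 5)/(k + 3)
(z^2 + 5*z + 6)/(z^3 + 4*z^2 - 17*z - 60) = (z + 2)/(z^2 + z - 20)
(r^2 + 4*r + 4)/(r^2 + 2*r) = (r + 2)/r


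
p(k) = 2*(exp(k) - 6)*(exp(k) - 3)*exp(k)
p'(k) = 2*(exp(k) - 6)*(exp(k) - 3)*exp(k) + 2*(exp(k) - 6)*exp(2*k) + 2*(exp(k) - 3)*exp(2*k)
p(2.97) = 8674.20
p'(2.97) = 31458.02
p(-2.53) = 2.75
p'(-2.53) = 2.64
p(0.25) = 20.78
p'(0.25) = -0.43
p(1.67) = -16.90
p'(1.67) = 74.78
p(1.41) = -17.09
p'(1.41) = -44.21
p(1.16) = -3.41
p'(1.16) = -56.73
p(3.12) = 14812.59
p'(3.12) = 52038.69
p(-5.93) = 0.10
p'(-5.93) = 0.10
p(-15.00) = 0.00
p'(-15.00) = 0.00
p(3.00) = 9667.53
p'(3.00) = 34818.15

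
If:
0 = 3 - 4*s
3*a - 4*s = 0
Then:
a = 1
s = 3/4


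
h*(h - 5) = h^2 - 5*h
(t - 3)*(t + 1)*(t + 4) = t^3 + 2*t^2 - 11*t - 12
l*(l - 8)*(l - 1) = l^3 - 9*l^2 + 8*l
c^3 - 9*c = c*(c - 3)*(c + 3)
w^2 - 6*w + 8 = (w - 4)*(w - 2)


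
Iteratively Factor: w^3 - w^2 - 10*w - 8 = (w + 1)*(w^2 - 2*w - 8) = (w - 4)*(w + 1)*(w + 2)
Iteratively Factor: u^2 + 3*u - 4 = (u - 1)*(u + 4)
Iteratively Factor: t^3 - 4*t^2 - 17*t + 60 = (t - 5)*(t^2 + t - 12) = (t - 5)*(t + 4)*(t - 3)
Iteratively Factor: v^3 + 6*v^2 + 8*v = (v + 2)*(v^2 + 4*v) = v*(v + 2)*(v + 4)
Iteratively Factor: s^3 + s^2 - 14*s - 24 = (s + 2)*(s^2 - s - 12) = (s - 4)*(s + 2)*(s + 3)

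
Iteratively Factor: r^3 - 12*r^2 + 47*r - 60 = (r - 4)*(r^2 - 8*r + 15) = (r - 4)*(r - 3)*(r - 5)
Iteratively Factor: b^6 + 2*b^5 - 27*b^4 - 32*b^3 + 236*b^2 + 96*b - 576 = (b - 3)*(b^5 + 5*b^4 - 12*b^3 - 68*b^2 + 32*b + 192) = (b - 3)*(b - 2)*(b^4 + 7*b^3 + 2*b^2 - 64*b - 96) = (b - 3)*(b - 2)*(b + 4)*(b^3 + 3*b^2 - 10*b - 24) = (b - 3)^2*(b - 2)*(b + 4)*(b^2 + 6*b + 8) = (b - 3)^2*(b - 2)*(b + 2)*(b + 4)*(b + 4)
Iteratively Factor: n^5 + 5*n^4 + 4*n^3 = (n)*(n^4 + 5*n^3 + 4*n^2) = n*(n + 4)*(n^3 + n^2) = n*(n + 1)*(n + 4)*(n^2) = n^2*(n + 1)*(n + 4)*(n)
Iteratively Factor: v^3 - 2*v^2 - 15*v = (v + 3)*(v^2 - 5*v) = v*(v + 3)*(v - 5)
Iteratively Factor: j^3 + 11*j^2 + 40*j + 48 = (j + 4)*(j^2 + 7*j + 12) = (j + 3)*(j + 4)*(j + 4)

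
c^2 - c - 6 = (c - 3)*(c + 2)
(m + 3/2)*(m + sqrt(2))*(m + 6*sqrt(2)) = m^3 + 3*m^2/2 + 7*sqrt(2)*m^2 + 12*m + 21*sqrt(2)*m/2 + 18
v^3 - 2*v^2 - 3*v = v*(v - 3)*(v + 1)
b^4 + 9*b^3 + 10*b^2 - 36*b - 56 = (b - 2)*(b + 2)^2*(b + 7)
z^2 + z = z*(z + 1)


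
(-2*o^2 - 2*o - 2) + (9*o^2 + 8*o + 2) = 7*o^2 + 6*o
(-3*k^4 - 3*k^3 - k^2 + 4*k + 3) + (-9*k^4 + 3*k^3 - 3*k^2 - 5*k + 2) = -12*k^4 - 4*k^2 - k + 5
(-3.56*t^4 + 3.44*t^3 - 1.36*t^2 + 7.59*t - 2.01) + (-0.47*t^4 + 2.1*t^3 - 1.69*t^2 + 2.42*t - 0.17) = -4.03*t^4 + 5.54*t^3 - 3.05*t^2 + 10.01*t - 2.18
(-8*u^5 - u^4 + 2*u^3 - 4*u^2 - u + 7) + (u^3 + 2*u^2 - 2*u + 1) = -8*u^5 - u^4 + 3*u^3 - 2*u^2 - 3*u + 8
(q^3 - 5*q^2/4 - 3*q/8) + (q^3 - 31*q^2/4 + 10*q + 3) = 2*q^3 - 9*q^2 + 77*q/8 + 3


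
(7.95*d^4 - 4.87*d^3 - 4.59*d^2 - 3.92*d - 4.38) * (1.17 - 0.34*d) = -2.703*d^5 + 10.9573*d^4 - 4.1373*d^3 - 4.0375*d^2 - 3.0972*d - 5.1246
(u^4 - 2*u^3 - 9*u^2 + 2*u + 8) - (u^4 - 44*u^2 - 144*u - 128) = -2*u^3 + 35*u^2 + 146*u + 136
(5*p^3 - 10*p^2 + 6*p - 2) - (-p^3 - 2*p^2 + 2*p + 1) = 6*p^3 - 8*p^2 + 4*p - 3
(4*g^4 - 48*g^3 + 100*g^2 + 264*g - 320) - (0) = 4*g^4 - 48*g^3 + 100*g^2 + 264*g - 320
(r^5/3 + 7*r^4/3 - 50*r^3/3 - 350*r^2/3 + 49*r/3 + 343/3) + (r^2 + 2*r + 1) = r^5/3 + 7*r^4/3 - 50*r^3/3 - 347*r^2/3 + 55*r/3 + 346/3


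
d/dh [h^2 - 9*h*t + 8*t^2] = 2*h - 9*t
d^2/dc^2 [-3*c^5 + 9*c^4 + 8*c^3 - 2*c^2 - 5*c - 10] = -60*c^3 + 108*c^2 + 48*c - 4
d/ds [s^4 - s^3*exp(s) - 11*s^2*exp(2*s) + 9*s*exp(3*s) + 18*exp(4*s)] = -s^3*exp(s) + 4*s^3 - 22*s^2*exp(2*s) - 3*s^2*exp(s) + 27*s*exp(3*s) - 22*s*exp(2*s) + 72*exp(4*s) + 9*exp(3*s)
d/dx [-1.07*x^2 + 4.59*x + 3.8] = 4.59 - 2.14*x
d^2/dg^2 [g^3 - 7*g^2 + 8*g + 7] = 6*g - 14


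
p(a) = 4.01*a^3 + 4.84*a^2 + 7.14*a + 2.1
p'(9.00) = 1068.69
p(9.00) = 3381.69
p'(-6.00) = 382.14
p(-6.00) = -732.66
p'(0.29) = 10.96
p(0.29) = 4.68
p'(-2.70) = 68.70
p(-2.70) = -60.82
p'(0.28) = 10.79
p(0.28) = 4.57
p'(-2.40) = 53.20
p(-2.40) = -42.59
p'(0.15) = 8.86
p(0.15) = 3.29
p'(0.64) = 18.26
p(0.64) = 9.70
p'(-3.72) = 137.61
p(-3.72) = -163.91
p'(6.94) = 653.73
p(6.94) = 1625.13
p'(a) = 12.03*a^2 + 9.68*a + 7.14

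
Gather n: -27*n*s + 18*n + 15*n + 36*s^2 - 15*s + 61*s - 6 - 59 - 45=n*(33 - 27*s) + 36*s^2 + 46*s - 110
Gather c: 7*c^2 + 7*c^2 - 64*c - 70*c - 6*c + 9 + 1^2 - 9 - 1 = 14*c^2 - 140*c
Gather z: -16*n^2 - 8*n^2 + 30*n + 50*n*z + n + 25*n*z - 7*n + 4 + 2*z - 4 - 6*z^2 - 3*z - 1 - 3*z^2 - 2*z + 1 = -24*n^2 + 24*n - 9*z^2 + z*(75*n - 3)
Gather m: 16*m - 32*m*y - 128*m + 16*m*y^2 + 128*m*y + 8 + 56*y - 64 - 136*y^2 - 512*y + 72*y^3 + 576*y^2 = m*(16*y^2 + 96*y - 112) + 72*y^3 + 440*y^2 - 456*y - 56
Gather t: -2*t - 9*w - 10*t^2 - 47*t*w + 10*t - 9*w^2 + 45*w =-10*t^2 + t*(8 - 47*w) - 9*w^2 + 36*w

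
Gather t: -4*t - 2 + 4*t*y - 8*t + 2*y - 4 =t*(4*y - 12) + 2*y - 6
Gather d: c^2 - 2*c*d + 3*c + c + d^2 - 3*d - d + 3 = c^2 + 4*c + d^2 + d*(-2*c - 4) + 3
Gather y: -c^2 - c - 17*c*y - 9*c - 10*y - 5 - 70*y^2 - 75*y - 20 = -c^2 - 10*c - 70*y^2 + y*(-17*c - 85) - 25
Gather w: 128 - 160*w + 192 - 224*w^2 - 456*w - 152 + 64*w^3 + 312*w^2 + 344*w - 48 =64*w^3 + 88*w^2 - 272*w + 120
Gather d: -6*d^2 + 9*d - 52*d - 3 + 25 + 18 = -6*d^2 - 43*d + 40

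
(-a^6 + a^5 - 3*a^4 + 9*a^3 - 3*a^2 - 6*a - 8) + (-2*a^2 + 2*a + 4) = -a^6 + a^5 - 3*a^4 + 9*a^3 - 5*a^2 - 4*a - 4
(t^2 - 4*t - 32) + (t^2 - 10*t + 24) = 2*t^2 - 14*t - 8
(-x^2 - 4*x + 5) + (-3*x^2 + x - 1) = -4*x^2 - 3*x + 4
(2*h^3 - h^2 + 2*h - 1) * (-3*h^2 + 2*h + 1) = -6*h^5 + 7*h^4 - 6*h^3 + 6*h^2 - 1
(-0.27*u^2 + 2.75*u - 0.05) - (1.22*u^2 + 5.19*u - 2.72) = -1.49*u^2 - 2.44*u + 2.67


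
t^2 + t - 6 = (t - 2)*(t + 3)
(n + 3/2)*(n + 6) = n^2 + 15*n/2 + 9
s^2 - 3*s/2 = s*(s - 3/2)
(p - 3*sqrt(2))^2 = p^2 - 6*sqrt(2)*p + 18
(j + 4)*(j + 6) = j^2 + 10*j + 24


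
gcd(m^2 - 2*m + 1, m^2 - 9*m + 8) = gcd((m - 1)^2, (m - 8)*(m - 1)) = m - 1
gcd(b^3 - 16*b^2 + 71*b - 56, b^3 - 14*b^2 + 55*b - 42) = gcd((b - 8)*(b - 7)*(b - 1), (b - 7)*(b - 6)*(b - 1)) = b^2 - 8*b + 7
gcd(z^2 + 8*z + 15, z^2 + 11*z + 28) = 1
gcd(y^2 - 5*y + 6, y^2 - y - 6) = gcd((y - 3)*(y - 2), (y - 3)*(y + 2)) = y - 3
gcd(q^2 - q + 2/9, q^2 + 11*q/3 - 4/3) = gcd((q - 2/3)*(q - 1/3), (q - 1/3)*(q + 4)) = q - 1/3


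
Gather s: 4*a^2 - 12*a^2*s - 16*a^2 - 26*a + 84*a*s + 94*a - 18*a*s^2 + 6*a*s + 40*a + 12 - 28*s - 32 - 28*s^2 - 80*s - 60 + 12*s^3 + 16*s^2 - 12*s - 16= -12*a^2 + 108*a + 12*s^3 + s^2*(-18*a - 12) + s*(-12*a^2 + 90*a - 120) - 96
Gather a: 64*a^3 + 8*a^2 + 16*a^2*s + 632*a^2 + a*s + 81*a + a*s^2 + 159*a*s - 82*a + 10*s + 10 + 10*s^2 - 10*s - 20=64*a^3 + a^2*(16*s + 640) + a*(s^2 + 160*s - 1) + 10*s^2 - 10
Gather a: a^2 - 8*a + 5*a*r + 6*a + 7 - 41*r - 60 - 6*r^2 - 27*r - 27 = a^2 + a*(5*r - 2) - 6*r^2 - 68*r - 80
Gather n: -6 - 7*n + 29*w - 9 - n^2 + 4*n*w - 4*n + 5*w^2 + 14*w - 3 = -n^2 + n*(4*w - 11) + 5*w^2 + 43*w - 18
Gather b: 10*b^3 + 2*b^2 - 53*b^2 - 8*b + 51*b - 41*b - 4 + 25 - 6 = 10*b^3 - 51*b^2 + 2*b + 15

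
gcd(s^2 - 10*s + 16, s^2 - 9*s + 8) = s - 8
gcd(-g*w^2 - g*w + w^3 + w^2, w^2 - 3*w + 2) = 1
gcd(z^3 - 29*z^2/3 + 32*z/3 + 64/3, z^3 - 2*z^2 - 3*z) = z + 1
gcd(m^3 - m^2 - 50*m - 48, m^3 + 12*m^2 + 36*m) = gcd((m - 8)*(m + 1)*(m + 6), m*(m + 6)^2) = m + 6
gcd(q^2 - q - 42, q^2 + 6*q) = q + 6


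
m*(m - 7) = m^2 - 7*m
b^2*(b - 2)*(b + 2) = b^4 - 4*b^2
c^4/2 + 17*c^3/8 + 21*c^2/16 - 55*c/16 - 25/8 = (c/2 + 1/2)*(c - 5/4)*(c + 2)*(c + 5/2)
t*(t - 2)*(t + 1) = t^3 - t^2 - 2*t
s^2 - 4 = (s - 2)*(s + 2)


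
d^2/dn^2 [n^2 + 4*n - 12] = 2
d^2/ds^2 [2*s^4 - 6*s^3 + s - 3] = 12*s*(2*s - 3)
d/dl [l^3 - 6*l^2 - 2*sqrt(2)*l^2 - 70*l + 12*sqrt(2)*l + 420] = 3*l^2 - 12*l - 4*sqrt(2)*l - 70 + 12*sqrt(2)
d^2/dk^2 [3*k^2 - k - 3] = 6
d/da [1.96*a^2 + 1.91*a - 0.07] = 3.92*a + 1.91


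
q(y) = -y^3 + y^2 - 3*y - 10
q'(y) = -3*y^2 + 2*y - 3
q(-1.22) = -3.04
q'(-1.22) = -9.91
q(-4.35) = 104.29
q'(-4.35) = -68.47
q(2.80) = -32.51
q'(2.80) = -20.92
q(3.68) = -57.33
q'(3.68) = -36.27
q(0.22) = -10.62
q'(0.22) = -2.71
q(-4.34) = 103.60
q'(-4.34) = -68.19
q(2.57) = -28.08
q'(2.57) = -17.67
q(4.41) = -89.55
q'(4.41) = -52.52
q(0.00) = -10.00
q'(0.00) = -3.00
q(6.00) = -208.00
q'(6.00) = -99.00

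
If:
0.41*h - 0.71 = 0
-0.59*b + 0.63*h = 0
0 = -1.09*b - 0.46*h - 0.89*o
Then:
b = 1.85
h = 1.73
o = -3.16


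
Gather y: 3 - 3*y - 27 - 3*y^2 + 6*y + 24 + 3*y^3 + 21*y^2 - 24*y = 3*y^3 + 18*y^2 - 21*y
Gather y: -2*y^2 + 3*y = -2*y^2 + 3*y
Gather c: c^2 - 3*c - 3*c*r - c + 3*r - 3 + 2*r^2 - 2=c^2 + c*(-3*r - 4) + 2*r^2 + 3*r - 5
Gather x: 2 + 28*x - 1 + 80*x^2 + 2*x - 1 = 80*x^2 + 30*x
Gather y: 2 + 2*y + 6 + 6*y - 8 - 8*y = 0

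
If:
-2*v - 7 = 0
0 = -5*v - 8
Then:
No Solution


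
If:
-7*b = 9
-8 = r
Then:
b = -9/7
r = -8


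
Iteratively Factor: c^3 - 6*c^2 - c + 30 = (c + 2)*(c^2 - 8*c + 15) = (c - 3)*(c + 2)*(c - 5)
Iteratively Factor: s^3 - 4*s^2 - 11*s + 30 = (s - 5)*(s^2 + s - 6) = (s - 5)*(s - 2)*(s + 3)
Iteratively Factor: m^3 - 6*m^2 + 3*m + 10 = (m - 2)*(m^2 - 4*m - 5) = (m - 2)*(m + 1)*(m - 5)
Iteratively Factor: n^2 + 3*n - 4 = (n + 4)*(n - 1)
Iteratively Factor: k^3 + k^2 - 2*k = (k - 1)*(k^2 + 2*k) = k*(k - 1)*(k + 2)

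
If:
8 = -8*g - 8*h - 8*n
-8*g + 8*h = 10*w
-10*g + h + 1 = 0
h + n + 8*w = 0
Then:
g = 37/283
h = 87/283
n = -407/283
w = 40/283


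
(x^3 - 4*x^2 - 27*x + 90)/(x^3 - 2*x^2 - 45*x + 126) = (x + 5)/(x + 7)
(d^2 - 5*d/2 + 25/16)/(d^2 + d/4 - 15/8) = (4*d - 5)/(2*(2*d + 3))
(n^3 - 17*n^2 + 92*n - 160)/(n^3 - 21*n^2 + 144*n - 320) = (n - 4)/(n - 8)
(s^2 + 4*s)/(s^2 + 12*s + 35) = s*(s + 4)/(s^2 + 12*s + 35)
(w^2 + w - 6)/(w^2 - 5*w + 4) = (w^2 + w - 6)/(w^2 - 5*w + 4)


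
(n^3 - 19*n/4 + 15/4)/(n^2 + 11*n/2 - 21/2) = (2*n^2 + 3*n - 5)/(2*(n + 7))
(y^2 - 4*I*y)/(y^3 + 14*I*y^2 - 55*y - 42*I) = y*(y - 4*I)/(y^3 + 14*I*y^2 - 55*y - 42*I)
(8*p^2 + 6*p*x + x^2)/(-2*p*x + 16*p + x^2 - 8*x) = (8*p^2 + 6*p*x + x^2)/(-2*p*x + 16*p + x^2 - 8*x)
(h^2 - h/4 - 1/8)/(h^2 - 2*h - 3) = (-h^2 + h/4 + 1/8)/(-h^2 + 2*h + 3)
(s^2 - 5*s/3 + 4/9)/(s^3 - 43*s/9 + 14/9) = (3*s - 4)/(3*s^2 + s - 14)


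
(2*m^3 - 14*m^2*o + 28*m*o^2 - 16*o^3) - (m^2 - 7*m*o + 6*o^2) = 2*m^3 - 14*m^2*o - m^2 + 28*m*o^2 + 7*m*o - 16*o^3 - 6*o^2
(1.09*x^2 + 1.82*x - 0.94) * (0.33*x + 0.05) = 0.3597*x^3 + 0.6551*x^2 - 0.2192*x - 0.047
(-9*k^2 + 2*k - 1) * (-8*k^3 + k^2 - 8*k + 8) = 72*k^5 - 25*k^4 + 82*k^3 - 89*k^2 + 24*k - 8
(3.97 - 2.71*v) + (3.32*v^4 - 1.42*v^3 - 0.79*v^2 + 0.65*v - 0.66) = 3.32*v^4 - 1.42*v^3 - 0.79*v^2 - 2.06*v + 3.31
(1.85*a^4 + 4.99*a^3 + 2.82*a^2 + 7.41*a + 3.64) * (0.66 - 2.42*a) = -4.477*a^5 - 10.8548*a^4 - 3.531*a^3 - 16.071*a^2 - 3.9182*a + 2.4024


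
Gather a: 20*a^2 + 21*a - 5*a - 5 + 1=20*a^2 + 16*a - 4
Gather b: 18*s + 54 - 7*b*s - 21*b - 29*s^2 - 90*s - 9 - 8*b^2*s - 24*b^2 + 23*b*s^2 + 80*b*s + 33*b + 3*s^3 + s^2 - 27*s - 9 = b^2*(-8*s - 24) + b*(23*s^2 + 73*s + 12) + 3*s^3 - 28*s^2 - 99*s + 36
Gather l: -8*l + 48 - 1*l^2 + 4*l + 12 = -l^2 - 4*l + 60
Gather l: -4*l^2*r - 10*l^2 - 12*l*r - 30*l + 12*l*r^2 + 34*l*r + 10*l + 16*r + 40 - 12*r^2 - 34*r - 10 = l^2*(-4*r - 10) + l*(12*r^2 + 22*r - 20) - 12*r^2 - 18*r + 30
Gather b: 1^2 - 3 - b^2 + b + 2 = -b^2 + b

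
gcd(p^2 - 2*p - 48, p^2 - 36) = p + 6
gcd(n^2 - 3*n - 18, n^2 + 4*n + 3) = n + 3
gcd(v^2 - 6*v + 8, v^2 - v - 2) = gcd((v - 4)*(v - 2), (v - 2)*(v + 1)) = v - 2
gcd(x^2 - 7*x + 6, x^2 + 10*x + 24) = 1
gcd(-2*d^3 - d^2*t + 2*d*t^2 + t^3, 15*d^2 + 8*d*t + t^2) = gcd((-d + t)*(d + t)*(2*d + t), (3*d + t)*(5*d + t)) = 1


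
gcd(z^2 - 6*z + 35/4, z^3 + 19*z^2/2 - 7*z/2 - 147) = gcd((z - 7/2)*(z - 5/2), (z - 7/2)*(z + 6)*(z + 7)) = z - 7/2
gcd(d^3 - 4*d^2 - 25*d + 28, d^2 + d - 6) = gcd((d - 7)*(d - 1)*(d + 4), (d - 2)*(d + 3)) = 1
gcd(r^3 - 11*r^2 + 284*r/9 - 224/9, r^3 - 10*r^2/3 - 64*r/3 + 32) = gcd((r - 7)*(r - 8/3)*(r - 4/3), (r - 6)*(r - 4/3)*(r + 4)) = r - 4/3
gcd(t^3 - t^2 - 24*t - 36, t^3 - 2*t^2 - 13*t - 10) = t + 2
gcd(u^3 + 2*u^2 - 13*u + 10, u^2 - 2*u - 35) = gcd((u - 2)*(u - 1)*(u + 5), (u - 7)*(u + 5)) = u + 5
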